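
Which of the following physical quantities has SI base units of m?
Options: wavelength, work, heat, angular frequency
Checking the SI base units of each option:
  wavelength (λ = v/f): m  ✓ matches
  work (W = Fd): kg·m²/s²  ✗
  heat (Q = mcΔT): kg·m²/s²  ✗
  angular frequency (ω = 2πf): 1/s  ✗

Only wavelength has units m.

Answer: wavelength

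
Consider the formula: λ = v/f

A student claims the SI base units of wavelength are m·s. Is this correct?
Units of each symbol in λ = v/f:
  v (wave speed): m/s
  f (frequency): 1/s  → in the denominator, contributes s

Multiplying the contributions: [m/s] · [s]
Adding exponents of each base unit: m: 1
SI base units of wavelength: m

The claimed units m·s (exponents m: 1, s: 1) do not match the derived units m (exponents m: 1), so the claim is incorrect.

Answer: No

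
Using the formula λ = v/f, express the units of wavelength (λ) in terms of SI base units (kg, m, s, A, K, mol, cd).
Units of each symbol in λ = v/f:
  v (wave speed): m/s
  f (frequency): 1/s  → in the denominator, contributes s

Multiplying the contributions: [m/s] · [s]
Adding exponents of each base unit: m: 1
SI base units of wavelength: m

Answer: m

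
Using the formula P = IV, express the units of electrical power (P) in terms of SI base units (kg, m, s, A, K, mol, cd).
Units of each symbol in P = IV:
  I (current): A
  V (voltage, in volts): kg·m²/(s³·A)

Multiplying the contributions: [A] · [kg·m²/(s³·A)]
Adding exponents of each base unit: kg: 1, m: 2, s: -3
SI base units of electrical power: kg·m²/s³

Answer: kg·m²/s³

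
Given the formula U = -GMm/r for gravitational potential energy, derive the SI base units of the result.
Units of each symbol in U = -GMm/r:
  G (gravitational constant): m³/(kg·s²)
  M (mass): kg
  m (mass): kg
  r (distance): m  → in the denominator, contributes 1/m
  The minus sign does not affect the units.

Multiplying the contributions: [m³/(kg·s²)] · [kg] · [kg] · [1/m]
Adding exponents of each base unit: kg: 1, m: 2, s: -2
SI base units of gravitational potential energy: kg·m²/s²

Answer: kg·m²/s²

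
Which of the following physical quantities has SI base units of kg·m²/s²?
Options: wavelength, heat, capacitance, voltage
Checking the SI base units of each option:
  wavelength (λ = v/f): m  ✗
  heat (Q = mcΔT): kg·m²/s²  ✓ matches
  capacitance (C = Q/V): s⁴·A²/(kg·m²)  ✗
  voltage (V = IR): kg·m²/(s³·A)  ✗

Only heat has units kg·m²/s².

Answer: heat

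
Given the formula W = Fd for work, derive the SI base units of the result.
Units of each symbol in W = Fd:
  F (force): kg·m/s²
  d (displacement): m

Multiplying the contributions: [kg·m/s²] · [m]
Adding exponents of each base unit: kg: 1, m: 2, s: -2
SI base units of work: kg·m²/s²

Answer: kg·m²/s²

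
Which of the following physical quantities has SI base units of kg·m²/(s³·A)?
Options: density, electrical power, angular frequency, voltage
Checking the SI base units of each option:
  density (ρ = m/V): kg/m³  ✗
  electrical power (P = IV): kg·m²/s³  ✗
  angular frequency (ω = 2πf): 1/s  ✗
  voltage (V = IR): kg·m²/(s³·A)  ✓ matches

Only voltage has units kg·m²/(s³·A).

Answer: voltage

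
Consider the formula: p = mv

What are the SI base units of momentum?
Units of each symbol in p = mv:
  m (mass): kg
  v (velocity): m/s

Multiplying the contributions: [kg] · [m/s]
Adding exponents of each base unit: kg: 1, m: 1, s: -1
SI base units of momentum: kg·m/s

Answer: kg·m/s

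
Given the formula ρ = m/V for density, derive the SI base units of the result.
Units of each symbol in ρ = m/V:
  m (mass): kg
  V (volume): m³  → in the denominator, contributes 1/m³

Multiplying the contributions: [kg] · [1/m³]
Adding exponents of each base unit: kg: 1, m: -3
SI base units of density: kg/m³

Answer: kg/m³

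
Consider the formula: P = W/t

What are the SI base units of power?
Units of each symbol in P = W/t:
  W (work): kg·m²/s²
  t (time): s  → in the denominator, contributes 1/s

Multiplying the contributions: [kg·m²/s²] · [1/s]
Adding exponents of each base unit: kg: 1, m: 2, s: -3
SI base units of power: kg·m²/s³

Answer: kg·m²/s³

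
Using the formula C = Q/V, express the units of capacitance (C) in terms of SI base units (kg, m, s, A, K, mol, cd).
Units of each symbol in C = Q/V:
  Q (charge, in coulombs): s·A
  V (voltage, in volts): kg·m²/(s³·A)  → in the denominator, contributes s³·A/(kg·m²)

Multiplying the contributions: [s·A] · [s³·A/(kg·m²)]
Adding exponents of each base unit: kg: -1, m: -2, s: 4, A: 2
SI base units of capacitance: s⁴·A²/(kg·m²)

Answer: s⁴·A²/(kg·m²)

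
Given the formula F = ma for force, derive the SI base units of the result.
Units of each symbol in F = ma:
  m (mass): kg
  a (acceleration): m/s²

Multiplying the contributions: [kg] · [m/s²]
Adding exponents of each base unit: kg: 1, m: 1, s: -2
SI base units of force: kg·m/s²

Answer: kg·m/s²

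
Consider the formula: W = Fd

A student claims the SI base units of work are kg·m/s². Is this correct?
Units of each symbol in W = Fd:
  F (force): kg·m/s²
  d (displacement): m

Multiplying the contributions: [kg·m/s²] · [m]
Adding exponents of each base unit: kg: 1, m: 2, s: -2
SI base units of work: kg·m²/s²

The claimed units kg·m/s² (exponents kg: 1, m: 1, s: -2) do not match the derived units kg·m²/s² (exponents kg: 1, m: 2, s: -2), so the claim is incorrect.

Answer: No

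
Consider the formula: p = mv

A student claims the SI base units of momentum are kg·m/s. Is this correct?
Units of each symbol in p = mv:
  m (mass): kg
  v (velocity): m/s

Multiplying the contributions: [kg] · [m/s]
Adding exponents of each base unit: kg: 1, m: 1, s: -1
SI base units of momentum: kg·m/s

The claimed units kg·m/s match the derived units, so the claim is correct.

Answer: Yes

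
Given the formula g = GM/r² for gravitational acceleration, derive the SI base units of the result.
Units of each symbol in g = GM/r²:
  G (gravitational constant): m³/(kg·s²)
  M (mass): kg
  r (distance): m  → to the power 2 in the denominator, contributes 1/m²

Multiplying the contributions: [m³/(kg·s²)] · [kg] · [1/m²]
Adding exponents of each base unit: m: 1, s: -2
SI base units of gravitational acceleration: m/s²

Answer: m/s²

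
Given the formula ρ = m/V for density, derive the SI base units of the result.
Units of each symbol in ρ = m/V:
  m (mass): kg
  V (volume): m³  → in the denominator, contributes 1/m³

Multiplying the contributions: [kg] · [1/m³]
Adding exponents of each base unit: kg: 1, m: -3
SI base units of density: kg/m³

Answer: kg/m³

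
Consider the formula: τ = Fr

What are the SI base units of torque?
Units of each symbol in τ = Fr:
  F (force): kg·m/s²
  r (lever arm): m

Multiplying the contributions: [kg·m/s²] · [m]
Adding exponents of each base unit: kg: 1, m: 2, s: -2
SI base units of torque: kg·m²/s²

Answer: kg·m²/s²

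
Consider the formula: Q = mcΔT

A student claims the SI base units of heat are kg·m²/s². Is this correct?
Units of each symbol in Q = mcΔT:
  m (mass): kg
  c (specific heat capacity, in J/(kg·K)): m²/(s²·K)
  ΔT (temperature change): K

Multiplying the contributions: [kg] · [m²/(s²·K)] · [K]
Adding exponents of each base unit: kg: 1, m: 2, s: -2
SI base units of heat: kg·m²/s²

The claimed units kg·m²/s² match the derived units, so the claim is correct.

Answer: Yes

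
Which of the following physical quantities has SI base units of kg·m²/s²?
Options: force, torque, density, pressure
Checking the SI base units of each option:
  force (F = ma): kg·m/s²  ✗
  torque (τ = Fr): kg·m²/s²  ✓ matches
  density (ρ = m/V): kg/m³  ✗
  pressure (P = F/A): kg/(m·s²)  ✗

Only torque has units kg·m²/s².

Answer: torque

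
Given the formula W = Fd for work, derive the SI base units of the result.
Units of each symbol in W = Fd:
  F (force): kg·m/s²
  d (displacement): m

Multiplying the contributions: [kg·m/s²] · [m]
Adding exponents of each base unit: kg: 1, m: 2, s: -2
SI base units of work: kg·m²/s²

Answer: kg·m²/s²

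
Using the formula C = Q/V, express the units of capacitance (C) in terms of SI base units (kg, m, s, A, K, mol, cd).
Units of each symbol in C = Q/V:
  Q (charge, in coulombs): s·A
  V (voltage, in volts): kg·m²/(s³·A)  → in the denominator, contributes s³·A/(kg·m²)

Multiplying the contributions: [s·A] · [s³·A/(kg·m²)]
Adding exponents of each base unit: kg: -1, m: -2, s: 4, A: 2
SI base units of capacitance: s⁴·A²/(kg·m²)

Answer: s⁴·A²/(kg·m²)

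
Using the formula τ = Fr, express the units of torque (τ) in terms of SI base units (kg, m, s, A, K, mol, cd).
Units of each symbol in τ = Fr:
  F (force): kg·m/s²
  r (lever arm): m

Multiplying the contributions: [kg·m/s²] · [m]
Adding exponents of each base unit: kg: 1, m: 2, s: -2
SI base units of torque: kg·m²/s²

Answer: kg·m²/s²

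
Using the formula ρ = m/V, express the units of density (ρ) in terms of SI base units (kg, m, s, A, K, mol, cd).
Units of each symbol in ρ = m/V:
  m (mass): kg
  V (volume): m³  → in the denominator, contributes 1/m³

Multiplying the contributions: [kg] · [1/m³]
Adding exponents of each base unit: kg: 1, m: -3
SI base units of density: kg/m³

Answer: kg/m³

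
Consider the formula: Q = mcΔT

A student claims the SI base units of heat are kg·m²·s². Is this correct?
Units of each symbol in Q = mcΔT:
  m (mass): kg
  c (specific heat capacity, in J/(kg·K)): m²/(s²·K)
  ΔT (temperature change): K

Multiplying the contributions: [kg] · [m²/(s²·K)] · [K]
Adding exponents of each base unit: kg: 1, m: 2, s: -2
SI base units of heat: kg·m²/s²

The claimed units kg·m²·s² (exponents kg: 1, m: 2, s: 2) do not match the derived units kg·m²/s² (exponents kg: 1, m: 2, s: -2), so the claim is incorrect.

Answer: No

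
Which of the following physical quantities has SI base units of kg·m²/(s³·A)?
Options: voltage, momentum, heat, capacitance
Checking the SI base units of each option:
  voltage (V = IR): kg·m²/(s³·A)  ✓ matches
  momentum (p = mv): kg·m/s  ✗
  heat (Q = mcΔT): kg·m²/s²  ✗
  capacitance (C = Q/V): s⁴·A²/(kg·m²)  ✗

Only voltage has units kg·m²/(s³·A).

Answer: voltage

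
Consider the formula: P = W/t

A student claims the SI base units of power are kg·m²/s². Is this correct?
Units of each symbol in P = W/t:
  W (work): kg·m²/s²
  t (time): s  → in the denominator, contributes 1/s

Multiplying the contributions: [kg·m²/s²] · [1/s]
Adding exponents of each base unit: kg: 1, m: 2, s: -3
SI base units of power: kg·m²/s³

The claimed units kg·m²/s² (exponents kg: 1, m: 2, s: -2) do not match the derived units kg·m²/s³ (exponents kg: 1, m: 2, s: -3), so the claim is incorrect.

Answer: No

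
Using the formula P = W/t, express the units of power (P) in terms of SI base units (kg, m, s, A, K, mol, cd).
Units of each symbol in P = W/t:
  W (work): kg·m²/s²
  t (time): s  → in the denominator, contributes 1/s

Multiplying the contributions: [kg·m²/s²] · [1/s]
Adding exponents of each base unit: kg: 1, m: 2, s: -3
SI base units of power: kg·m²/s³

Answer: kg·m²/s³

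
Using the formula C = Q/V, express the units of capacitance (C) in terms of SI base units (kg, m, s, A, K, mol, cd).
Units of each symbol in C = Q/V:
  Q (charge, in coulombs): s·A
  V (voltage, in volts): kg·m²/(s³·A)  → in the denominator, contributes s³·A/(kg·m²)

Multiplying the contributions: [s·A] · [s³·A/(kg·m²)]
Adding exponents of each base unit: kg: -1, m: -2, s: 4, A: 2
SI base units of capacitance: s⁴·A²/(kg·m²)

Answer: s⁴·A²/(kg·m²)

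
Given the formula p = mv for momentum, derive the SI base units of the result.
Units of each symbol in p = mv:
  m (mass): kg
  v (velocity): m/s

Multiplying the contributions: [kg] · [m/s]
Adding exponents of each base unit: kg: 1, m: 1, s: -1
SI base units of momentum: kg·m/s

Answer: kg·m/s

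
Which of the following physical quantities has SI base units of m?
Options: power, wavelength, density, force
Checking the SI base units of each option:
  power (P = W/t): kg·m²/s³  ✗
  wavelength (λ = v/f): m  ✓ matches
  density (ρ = m/V): kg/m³  ✗
  force (F = ma): kg·m/s²  ✗

Only wavelength has units m.

Answer: wavelength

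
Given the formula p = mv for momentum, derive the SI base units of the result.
Units of each symbol in p = mv:
  m (mass): kg
  v (velocity): m/s

Multiplying the contributions: [kg] · [m/s]
Adding exponents of each base unit: kg: 1, m: 1, s: -1
SI base units of momentum: kg·m/s

Answer: kg·m/s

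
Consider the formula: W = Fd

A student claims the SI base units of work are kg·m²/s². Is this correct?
Units of each symbol in W = Fd:
  F (force): kg·m/s²
  d (displacement): m

Multiplying the contributions: [kg·m/s²] · [m]
Adding exponents of each base unit: kg: 1, m: 2, s: -2
SI base units of work: kg·m²/s²

The claimed units kg·m²/s² match the derived units, so the claim is correct.

Answer: Yes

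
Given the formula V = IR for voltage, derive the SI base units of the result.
Units of each symbol in V = IR:
  I (current): A
  R (resistance, in ohms): kg·m²/(s³·A²)

Multiplying the contributions: [A] · [kg·m²/(s³·A²)]
Adding exponents of each base unit: kg: 1, m: 2, s: -3, A: -1
SI base units of voltage: kg·m²/(s³·A)

Answer: kg·m²/(s³·A)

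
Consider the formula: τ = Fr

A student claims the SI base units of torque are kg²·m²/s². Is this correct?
Units of each symbol in τ = Fr:
  F (force): kg·m/s²
  r (lever arm): m

Multiplying the contributions: [kg·m/s²] · [m]
Adding exponents of each base unit: kg: 1, m: 2, s: -2
SI base units of torque: kg·m²/s²

The claimed units kg²·m²/s² (exponents kg: 2, m: 2, s: -2) do not match the derived units kg·m²/s² (exponents kg: 1, m: 2, s: -2), so the claim is incorrect.

Answer: No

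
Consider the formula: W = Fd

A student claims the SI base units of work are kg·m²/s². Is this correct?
Units of each symbol in W = Fd:
  F (force): kg·m/s²
  d (displacement): m

Multiplying the contributions: [kg·m/s²] · [m]
Adding exponents of each base unit: kg: 1, m: 2, s: -2
SI base units of work: kg·m²/s²

The claimed units kg·m²/s² match the derived units, so the claim is correct.

Answer: Yes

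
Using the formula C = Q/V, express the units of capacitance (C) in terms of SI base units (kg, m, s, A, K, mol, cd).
Units of each symbol in C = Q/V:
  Q (charge, in coulombs): s·A
  V (voltage, in volts): kg·m²/(s³·A)  → in the denominator, contributes s³·A/(kg·m²)

Multiplying the contributions: [s·A] · [s³·A/(kg·m²)]
Adding exponents of each base unit: kg: -1, m: -2, s: 4, A: 2
SI base units of capacitance: s⁴·A²/(kg·m²)

Answer: s⁴·A²/(kg·m²)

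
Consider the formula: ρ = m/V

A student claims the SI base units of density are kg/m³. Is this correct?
Units of each symbol in ρ = m/V:
  m (mass): kg
  V (volume): m³  → in the denominator, contributes 1/m³

Multiplying the contributions: [kg] · [1/m³]
Adding exponents of each base unit: kg: 1, m: -3
SI base units of density: kg/m³

The claimed units kg/m³ match the derived units, so the claim is correct.

Answer: Yes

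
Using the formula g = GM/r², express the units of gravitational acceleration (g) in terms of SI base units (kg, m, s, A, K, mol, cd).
Units of each symbol in g = GM/r²:
  G (gravitational constant): m³/(kg·s²)
  M (mass): kg
  r (distance): m  → to the power 2 in the denominator, contributes 1/m²

Multiplying the contributions: [m³/(kg·s²)] · [kg] · [1/m²]
Adding exponents of each base unit: m: 1, s: -2
SI base units of gravitational acceleration: m/s²

Answer: m/s²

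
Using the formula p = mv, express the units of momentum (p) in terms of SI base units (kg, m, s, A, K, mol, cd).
Units of each symbol in p = mv:
  m (mass): kg
  v (velocity): m/s

Multiplying the contributions: [kg] · [m/s]
Adding exponents of each base unit: kg: 1, m: 1, s: -1
SI base units of momentum: kg·m/s

Answer: kg·m/s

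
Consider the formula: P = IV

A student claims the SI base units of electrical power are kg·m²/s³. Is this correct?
Units of each symbol in P = IV:
  I (current): A
  V (voltage, in volts): kg·m²/(s³·A)

Multiplying the contributions: [A] · [kg·m²/(s³·A)]
Adding exponents of each base unit: kg: 1, m: 2, s: -3
SI base units of electrical power: kg·m²/s³

The claimed units kg·m²/s³ match the derived units, so the claim is correct.

Answer: Yes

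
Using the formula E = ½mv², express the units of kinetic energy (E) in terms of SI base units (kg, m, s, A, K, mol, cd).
Units of each symbol in E = ½mv²:
  m (mass): kg
  v (speed): m/s  → to the power 2, contributes m²/s²
  The factor ½ is dimensionless.

Multiplying the contributions: [kg] · [m²/s²]
Adding exponents of each base unit: kg: 1, m: 2, s: -2
SI base units of kinetic energy: kg·m²/s²

Answer: kg·m²/s²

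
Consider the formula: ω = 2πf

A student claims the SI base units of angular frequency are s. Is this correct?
Units of each symbol in ω = 2πf:
  f (frequency): 1/s
  The factor 2π is dimensionless.

Multiplying the contributions: [1/s]
Adding exponents of each base unit: s: -1
SI base units of angular frequency: 1/s

The claimed units s (exponents s: 1) do not match the derived units 1/s (exponents s: -1), so the claim is incorrect.

Answer: No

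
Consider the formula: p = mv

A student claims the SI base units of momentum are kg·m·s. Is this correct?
Units of each symbol in p = mv:
  m (mass): kg
  v (velocity): m/s

Multiplying the contributions: [kg] · [m/s]
Adding exponents of each base unit: kg: 1, m: 1, s: -1
SI base units of momentum: kg·m/s

The claimed units kg·m·s (exponents kg: 1, m: 1, s: 1) do not match the derived units kg·m/s (exponents kg: 1, m: 1, s: -1), so the claim is incorrect.

Answer: No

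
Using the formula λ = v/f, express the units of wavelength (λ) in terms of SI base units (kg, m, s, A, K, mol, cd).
Units of each symbol in λ = v/f:
  v (wave speed): m/s
  f (frequency): 1/s  → in the denominator, contributes s

Multiplying the contributions: [m/s] · [s]
Adding exponents of each base unit: m: 1
SI base units of wavelength: m

Answer: m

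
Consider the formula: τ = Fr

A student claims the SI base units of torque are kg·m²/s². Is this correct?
Units of each symbol in τ = Fr:
  F (force): kg·m/s²
  r (lever arm): m

Multiplying the contributions: [kg·m/s²] · [m]
Adding exponents of each base unit: kg: 1, m: 2, s: -2
SI base units of torque: kg·m²/s²

The claimed units kg·m²/s² match the derived units, so the claim is correct.

Answer: Yes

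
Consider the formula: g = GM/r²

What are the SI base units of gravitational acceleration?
Units of each symbol in g = GM/r²:
  G (gravitational constant): m³/(kg·s²)
  M (mass): kg
  r (distance): m  → to the power 2 in the denominator, contributes 1/m²

Multiplying the contributions: [m³/(kg·s²)] · [kg] · [1/m²]
Adding exponents of each base unit: m: 1, s: -2
SI base units of gravitational acceleration: m/s²

Answer: m/s²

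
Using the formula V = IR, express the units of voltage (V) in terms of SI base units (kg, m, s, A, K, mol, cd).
Units of each symbol in V = IR:
  I (current): A
  R (resistance, in ohms): kg·m²/(s³·A²)

Multiplying the contributions: [A] · [kg·m²/(s³·A²)]
Adding exponents of each base unit: kg: 1, m: 2, s: -3, A: -1
SI base units of voltage: kg·m²/(s³·A)

Answer: kg·m²/(s³·A)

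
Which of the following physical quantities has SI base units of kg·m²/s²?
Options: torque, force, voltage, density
Checking the SI base units of each option:
  torque (τ = Fr): kg·m²/s²  ✓ matches
  force (F = ma): kg·m/s²  ✗
  voltage (V = IR): kg·m²/(s³·A)  ✗
  density (ρ = m/V): kg/m³  ✗

Only torque has units kg·m²/s².

Answer: torque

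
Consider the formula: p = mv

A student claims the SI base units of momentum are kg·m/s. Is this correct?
Units of each symbol in p = mv:
  m (mass): kg
  v (velocity): m/s

Multiplying the contributions: [kg] · [m/s]
Adding exponents of each base unit: kg: 1, m: 1, s: -1
SI base units of momentum: kg·m/s

The claimed units kg·m/s match the derived units, so the claim is correct.

Answer: Yes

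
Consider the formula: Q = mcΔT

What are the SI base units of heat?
Units of each symbol in Q = mcΔT:
  m (mass): kg
  c (specific heat capacity, in J/(kg·K)): m²/(s²·K)
  ΔT (temperature change): K

Multiplying the contributions: [kg] · [m²/(s²·K)] · [K]
Adding exponents of each base unit: kg: 1, m: 2, s: -2
SI base units of heat: kg·m²/s²

Answer: kg·m²/s²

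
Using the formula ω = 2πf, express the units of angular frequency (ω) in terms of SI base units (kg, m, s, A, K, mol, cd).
Units of each symbol in ω = 2πf:
  f (frequency): 1/s
  The factor 2π is dimensionless.

Multiplying the contributions: [1/s]
Adding exponents of each base unit: s: -1
SI base units of angular frequency: 1/s

Answer: 1/s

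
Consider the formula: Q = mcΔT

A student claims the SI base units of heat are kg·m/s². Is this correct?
Units of each symbol in Q = mcΔT:
  m (mass): kg
  c (specific heat capacity, in J/(kg·K)): m²/(s²·K)
  ΔT (temperature change): K

Multiplying the contributions: [kg] · [m²/(s²·K)] · [K]
Adding exponents of each base unit: kg: 1, m: 2, s: -2
SI base units of heat: kg·m²/s²

The claimed units kg·m/s² (exponents kg: 1, m: 1, s: -2) do not match the derived units kg·m²/s² (exponents kg: 1, m: 2, s: -2), so the claim is incorrect.

Answer: No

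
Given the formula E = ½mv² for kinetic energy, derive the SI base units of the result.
Units of each symbol in E = ½mv²:
  m (mass): kg
  v (speed): m/s  → to the power 2, contributes m²/s²
  The factor ½ is dimensionless.

Multiplying the contributions: [kg] · [m²/s²]
Adding exponents of each base unit: kg: 1, m: 2, s: -2
SI base units of kinetic energy: kg·m²/s²

Answer: kg·m²/s²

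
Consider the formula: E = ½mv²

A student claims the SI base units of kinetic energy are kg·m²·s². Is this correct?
Units of each symbol in E = ½mv²:
  m (mass): kg
  v (speed): m/s  → to the power 2, contributes m²/s²
  The factor ½ is dimensionless.

Multiplying the contributions: [kg] · [m²/s²]
Adding exponents of each base unit: kg: 1, m: 2, s: -2
SI base units of kinetic energy: kg·m²/s²

The claimed units kg·m²·s² (exponents kg: 1, m: 2, s: 2) do not match the derived units kg·m²/s² (exponents kg: 1, m: 2, s: -2), so the claim is incorrect.

Answer: No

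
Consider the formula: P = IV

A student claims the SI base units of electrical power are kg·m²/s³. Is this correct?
Units of each symbol in P = IV:
  I (current): A
  V (voltage, in volts): kg·m²/(s³·A)

Multiplying the contributions: [A] · [kg·m²/(s³·A)]
Adding exponents of each base unit: kg: 1, m: 2, s: -3
SI base units of electrical power: kg·m²/s³

The claimed units kg·m²/s³ match the derived units, so the claim is correct.

Answer: Yes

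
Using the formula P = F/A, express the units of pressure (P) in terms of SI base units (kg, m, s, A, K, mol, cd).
Units of each symbol in P = F/A:
  F (force): kg·m/s²
  A (area): m²  → in the denominator, contributes 1/m²

Multiplying the contributions: [kg·m/s²] · [1/m²]
Adding exponents of each base unit: kg: 1, m: -1, s: -2
SI base units of pressure: kg/(m·s²)

Answer: kg/(m·s²)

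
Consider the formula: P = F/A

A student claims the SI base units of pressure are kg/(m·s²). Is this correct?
Units of each symbol in P = F/A:
  F (force): kg·m/s²
  A (area): m²  → in the denominator, contributes 1/m²

Multiplying the contributions: [kg·m/s²] · [1/m²]
Adding exponents of each base unit: kg: 1, m: -1, s: -2
SI base units of pressure: kg/(m·s²)

The claimed units kg/(m·s²) match the derived units, so the claim is correct.

Answer: Yes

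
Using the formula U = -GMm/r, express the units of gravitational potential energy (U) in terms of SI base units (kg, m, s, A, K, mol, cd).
Units of each symbol in U = -GMm/r:
  G (gravitational constant): m³/(kg·s²)
  M (mass): kg
  m (mass): kg
  r (distance): m  → in the denominator, contributes 1/m
  The minus sign does not affect the units.

Multiplying the contributions: [m³/(kg·s²)] · [kg] · [kg] · [1/m]
Adding exponents of each base unit: kg: 1, m: 2, s: -2
SI base units of gravitational potential energy: kg·m²/s²

Answer: kg·m²/s²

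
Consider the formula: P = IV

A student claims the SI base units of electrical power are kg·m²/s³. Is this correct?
Units of each symbol in P = IV:
  I (current): A
  V (voltage, in volts): kg·m²/(s³·A)

Multiplying the contributions: [A] · [kg·m²/(s³·A)]
Adding exponents of each base unit: kg: 1, m: 2, s: -3
SI base units of electrical power: kg·m²/s³

The claimed units kg·m²/s³ match the derived units, so the claim is correct.

Answer: Yes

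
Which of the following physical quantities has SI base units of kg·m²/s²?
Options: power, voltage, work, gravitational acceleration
Checking the SI base units of each option:
  power (P = W/t): kg·m²/s³  ✗
  voltage (V = IR): kg·m²/(s³·A)  ✗
  work (W = Fd): kg·m²/s²  ✓ matches
  gravitational acceleration (g = GM/r²): m/s²  ✗

Only work has units kg·m²/s².

Answer: work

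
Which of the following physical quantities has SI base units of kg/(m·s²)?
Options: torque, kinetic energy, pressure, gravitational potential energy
Checking the SI base units of each option:
  torque (τ = Fr): kg·m²/s²  ✗
  kinetic energy (E = ½mv²): kg·m²/s²  ✗
  pressure (P = F/A): kg/(m·s²)  ✓ matches
  gravitational potential energy (U = -GMm/r): kg·m²/s²  ✗

Only pressure has units kg/(m·s²).

Answer: pressure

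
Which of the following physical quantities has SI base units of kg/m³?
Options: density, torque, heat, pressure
Checking the SI base units of each option:
  density (ρ = m/V): kg/m³  ✓ matches
  torque (τ = Fr): kg·m²/s²  ✗
  heat (Q = mcΔT): kg·m²/s²  ✗
  pressure (P = F/A): kg/(m·s²)  ✗

Only density has units kg/m³.

Answer: density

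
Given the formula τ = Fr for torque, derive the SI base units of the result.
Units of each symbol in τ = Fr:
  F (force): kg·m/s²
  r (lever arm): m

Multiplying the contributions: [kg·m/s²] · [m]
Adding exponents of each base unit: kg: 1, m: 2, s: -2
SI base units of torque: kg·m²/s²

Answer: kg·m²/s²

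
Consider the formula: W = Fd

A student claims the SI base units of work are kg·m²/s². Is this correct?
Units of each symbol in W = Fd:
  F (force): kg·m/s²
  d (displacement): m

Multiplying the contributions: [kg·m/s²] · [m]
Adding exponents of each base unit: kg: 1, m: 2, s: -2
SI base units of work: kg·m²/s²

The claimed units kg·m²/s² match the derived units, so the claim is correct.

Answer: Yes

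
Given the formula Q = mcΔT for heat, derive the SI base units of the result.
Units of each symbol in Q = mcΔT:
  m (mass): kg
  c (specific heat capacity, in J/(kg·K)): m²/(s²·K)
  ΔT (temperature change): K

Multiplying the contributions: [kg] · [m²/(s²·K)] · [K]
Adding exponents of each base unit: kg: 1, m: 2, s: -2
SI base units of heat: kg·m²/s²

Answer: kg·m²/s²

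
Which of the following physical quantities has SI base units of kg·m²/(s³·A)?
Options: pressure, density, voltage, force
Checking the SI base units of each option:
  pressure (P = F/A): kg/(m·s²)  ✗
  density (ρ = m/V): kg/m³  ✗
  voltage (V = IR): kg·m²/(s³·A)  ✓ matches
  force (F = ma): kg·m/s²  ✗

Only voltage has units kg·m²/(s³·A).

Answer: voltage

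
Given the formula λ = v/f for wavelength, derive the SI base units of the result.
Units of each symbol in λ = v/f:
  v (wave speed): m/s
  f (frequency): 1/s  → in the denominator, contributes s

Multiplying the contributions: [m/s] · [s]
Adding exponents of each base unit: m: 1
SI base units of wavelength: m

Answer: m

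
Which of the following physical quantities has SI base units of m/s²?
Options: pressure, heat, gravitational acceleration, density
Checking the SI base units of each option:
  pressure (P = F/A): kg/(m·s²)  ✗
  heat (Q = mcΔT): kg·m²/s²  ✗
  gravitational acceleration (g = GM/r²): m/s²  ✓ matches
  density (ρ = m/V): kg/m³  ✗

Only gravitational acceleration has units m/s².

Answer: gravitational acceleration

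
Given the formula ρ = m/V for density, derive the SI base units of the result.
Units of each symbol in ρ = m/V:
  m (mass): kg
  V (volume): m³  → in the denominator, contributes 1/m³

Multiplying the contributions: [kg] · [1/m³]
Adding exponents of each base unit: kg: 1, m: -3
SI base units of density: kg/m³

Answer: kg/m³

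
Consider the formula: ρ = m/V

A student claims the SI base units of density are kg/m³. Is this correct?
Units of each symbol in ρ = m/V:
  m (mass): kg
  V (volume): m³  → in the denominator, contributes 1/m³

Multiplying the contributions: [kg] · [1/m³]
Adding exponents of each base unit: kg: 1, m: -3
SI base units of density: kg/m³

The claimed units kg/m³ match the derived units, so the claim is correct.

Answer: Yes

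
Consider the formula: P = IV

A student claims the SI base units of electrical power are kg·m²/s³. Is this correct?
Units of each symbol in P = IV:
  I (current): A
  V (voltage, in volts): kg·m²/(s³·A)

Multiplying the contributions: [A] · [kg·m²/(s³·A)]
Adding exponents of each base unit: kg: 1, m: 2, s: -3
SI base units of electrical power: kg·m²/s³

The claimed units kg·m²/s³ match the derived units, so the claim is correct.

Answer: Yes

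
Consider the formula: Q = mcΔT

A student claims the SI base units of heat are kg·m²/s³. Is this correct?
Units of each symbol in Q = mcΔT:
  m (mass): kg
  c (specific heat capacity, in J/(kg·K)): m²/(s²·K)
  ΔT (temperature change): K

Multiplying the contributions: [kg] · [m²/(s²·K)] · [K]
Adding exponents of each base unit: kg: 1, m: 2, s: -2
SI base units of heat: kg·m²/s²

The claimed units kg·m²/s³ (exponents kg: 1, m: 2, s: -3) do not match the derived units kg·m²/s² (exponents kg: 1, m: 2, s: -2), so the claim is incorrect.

Answer: No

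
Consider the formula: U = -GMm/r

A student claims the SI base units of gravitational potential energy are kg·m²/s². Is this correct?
Units of each symbol in U = -GMm/r:
  G (gravitational constant): m³/(kg·s²)
  M (mass): kg
  m (mass): kg
  r (distance): m  → in the denominator, contributes 1/m
  The minus sign does not affect the units.

Multiplying the contributions: [m³/(kg·s²)] · [kg] · [kg] · [1/m]
Adding exponents of each base unit: kg: 1, m: 2, s: -2
SI base units of gravitational potential energy: kg·m²/s²

The claimed units kg·m²/s² match the derived units, so the claim is correct.

Answer: Yes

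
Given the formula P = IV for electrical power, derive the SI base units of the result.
Units of each symbol in P = IV:
  I (current): A
  V (voltage, in volts): kg·m²/(s³·A)

Multiplying the contributions: [A] · [kg·m²/(s³·A)]
Adding exponents of each base unit: kg: 1, m: 2, s: -3
SI base units of electrical power: kg·m²/s³

Answer: kg·m²/s³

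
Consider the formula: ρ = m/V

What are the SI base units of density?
Units of each symbol in ρ = m/V:
  m (mass): kg
  V (volume): m³  → in the denominator, contributes 1/m³

Multiplying the contributions: [kg] · [1/m³]
Adding exponents of each base unit: kg: 1, m: -3
SI base units of density: kg/m³

Answer: kg/m³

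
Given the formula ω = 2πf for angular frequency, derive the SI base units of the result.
Units of each symbol in ω = 2πf:
  f (frequency): 1/s
  The factor 2π is dimensionless.

Multiplying the contributions: [1/s]
Adding exponents of each base unit: s: -1
SI base units of angular frequency: 1/s

Answer: 1/s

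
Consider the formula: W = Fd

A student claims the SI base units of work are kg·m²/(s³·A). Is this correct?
Units of each symbol in W = Fd:
  F (force): kg·m/s²
  d (displacement): m

Multiplying the contributions: [kg·m/s²] · [m]
Adding exponents of each base unit: kg: 1, m: 2, s: -2
SI base units of work: kg·m²/s²

The claimed units kg·m²/(s³·A) (exponents kg: 1, m: 2, s: -3, A: -1) do not match the derived units kg·m²/s² (exponents kg: 1, m: 2, s: -2), so the claim is incorrect.

Answer: No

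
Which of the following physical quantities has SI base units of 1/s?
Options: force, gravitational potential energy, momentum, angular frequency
Checking the SI base units of each option:
  force (F = ma): kg·m/s²  ✗
  gravitational potential energy (U = -GMm/r): kg·m²/s²  ✗
  momentum (p = mv): kg·m/s  ✗
  angular frequency (ω = 2πf): 1/s  ✓ matches

Only angular frequency has units 1/s.

Answer: angular frequency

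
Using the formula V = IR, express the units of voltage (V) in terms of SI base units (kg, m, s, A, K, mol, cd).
Units of each symbol in V = IR:
  I (current): A
  R (resistance, in ohms): kg·m²/(s³·A²)

Multiplying the contributions: [A] · [kg·m²/(s³·A²)]
Adding exponents of each base unit: kg: 1, m: 2, s: -3, A: -1
SI base units of voltage: kg·m²/(s³·A)

Answer: kg·m²/(s³·A)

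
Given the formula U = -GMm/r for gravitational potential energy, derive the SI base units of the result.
Units of each symbol in U = -GMm/r:
  G (gravitational constant): m³/(kg·s²)
  M (mass): kg
  m (mass): kg
  r (distance): m  → in the denominator, contributes 1/m
  The minus sign does not affect the units.

Multiplying the contributions: [m³/(kg·s²)] · [kg] · [kg] · [1/m]
Adding exponents of each base unit: kg: 1, m: 2, s: -2
SI base units of gravitational potential energy: kg·m²/s²

Answer: kg·m²/s²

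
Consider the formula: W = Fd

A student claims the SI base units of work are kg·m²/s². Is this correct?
Units of each symbol in W = Fd:
  F (force): kg·m/s²
  d (displacement): m

Multiplying the contributions: [kg·m/s²] · [m]
Adding exponents of each base unit: kg: 1, m: 2, s: -2
SI base units of work: kg·m²/s²

The claimed units kg·m²/s² match the derived units, so the claim is correct.

Answer: Yes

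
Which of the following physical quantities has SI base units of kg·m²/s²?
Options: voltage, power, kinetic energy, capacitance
Checking the SI base units of each option:
  voltage (V = IR): kg·m²/(s³·A)  ✗
  power (P = W/t): kg·m²/s³  ✗
  kinetic energy (E = ½mv²): kg·m²/s²  ✓ matches
  capacitance (C = Q/V): s⁴·A²/(kg·m²)  ✗

Only kinetic energy has units kg·m²/s².

Answer: kinetic energy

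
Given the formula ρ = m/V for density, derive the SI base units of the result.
Units of each symbol in ρ = m/V:
  m (mass): kg
  V (volume): m³  → in the denominator, contributes 1/m³

Multiplying the contributions: [kg] · [1/m³]
Adding exponents of each base unit: kg: 1, m: -3
SI base units of density: kg/m³

Answer: kg/m³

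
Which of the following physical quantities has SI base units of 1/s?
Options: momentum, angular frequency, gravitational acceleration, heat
Checking the SI base units of each option:
  momentum (p = mv): kg·m/s  ✗
  angular frequency (ω = 2πf): 1/s  ✓ matches
  gravitational acceleration (g = GM/r²): m/s²  ✗
  heat (Q = mcΔT): kg·m²/s²  ✗

Only angular frequency has units 1/s.

Answer: angular frequency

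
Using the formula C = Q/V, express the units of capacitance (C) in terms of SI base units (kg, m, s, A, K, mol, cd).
Units of each symbol in C = Q/V:
  Q (charge, in coulombs): s·A
  V (voltage, in volts): kg·m²/(s³·A)  → in the denominator, contributes s³·A/(kg·m²)

Multiplying the contributions: [s·A] · [s³·A/(kg·m²)]
Adding exponents of each base unit: kg: -1, m: -2, s: 4, A: 2
SI base units of capacitance: s⁴·A²/(kg·m²)

Answer: s⁴·A²/(kg·m²)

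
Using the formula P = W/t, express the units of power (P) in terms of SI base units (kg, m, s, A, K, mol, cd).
Units of each symbol in P = W/t:
  W (work): kg·m²/s²
  t (time): s  → in the denominator, contributes 1/s

Multiplying the contributions: [kg·m²/s²] · [1/s]
Adding exponents of each base unit: kg: 1, m: 2, s: -3
SI base units of power: kg·m²/s³

Answer: kg·m²/s³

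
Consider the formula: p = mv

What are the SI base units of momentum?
Units of each symbol in p = mv:
  m (mass): kg
  v (velocity): m/s

Multiplying the contributions: [kg] · [m/s]
Adding exponents of each base unit: kg: 1, m: 1, s: -1
SI base units of momentum: kg·m/s

Answer: kg·m/s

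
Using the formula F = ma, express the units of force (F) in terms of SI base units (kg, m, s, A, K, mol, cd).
Units of each symbol in F = ma:
  m (mass): kg
  a (acceleration): m/s²

Multiplying the contributions: [kg] · [m/s²]
Adding exponents of each base unit: kg: 1, m: 1, s: -2
SI base units of force: kg·m/s²

Answer: kg·m/s²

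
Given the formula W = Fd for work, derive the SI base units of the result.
Units of each symbol in W = Fd:
  F (force): kg·m/s²
  d (displacement): m

Multiplying the contributions: [kg·m/s²] · [m]
Adding exponents of each base unit: kg: 1, m: 2, s: -2
SI base units of work: kg·m²/s²

Answer: kg·m²/s²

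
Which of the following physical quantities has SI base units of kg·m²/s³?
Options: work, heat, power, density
Checking the SI base units of each option:
  work (W = Fd): kg·m²/s²  ✗
  heat (Q = mcΔT): kg·m²/s²  ✗
  power (P = W/t): kg·m²/s³  ✓ matches
  density (ρ = m/V): kg/m³  ✗

Only power has units kg·m²/s³.

Answer: power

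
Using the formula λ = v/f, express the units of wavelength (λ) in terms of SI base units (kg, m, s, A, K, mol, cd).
Units of each symbol in λ = v/f:
  v (wave speed): m/s
  f (frequency): 1/s  → in the denominator, contributes s

Multiplying the contributions: [m/s] · [s]
Adding exponents of each base unit: m: 1
SI base units of wavelength: m

Answer: m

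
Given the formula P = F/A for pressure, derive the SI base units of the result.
Units of each symbol in P = F/A:
  F (force): kg·m/s²
  A (area): m²  → in the denominator, contributes 1/m²

Multiplying the contributions: [kg·m/s²] · [1/m²]
Adding exponents of each base unit: kg: 1, m: -1, s: -2
SI base units of pressure: kg/(m·s²)

Answer: kg/(m·s²)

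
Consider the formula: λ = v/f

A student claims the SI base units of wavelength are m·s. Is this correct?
Units of each symbol in λ = v/f:
  v (wave speed): m/s
  f (frequency): 1/s  → in the denominator, contributes s

Multiplying the contributions: [m/s] · [s]
Adding exponents of each base unit: m: 1
SI base units of wavelength: m

The claimed units m·s (exponents m: 1, s: 1) do not match the derived units m (exponents m: 1), so the claim is incorrect.

Answer: No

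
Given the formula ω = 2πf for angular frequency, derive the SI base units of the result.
Units of each symbol in ω = 2πf:
  f (frequency): 1/s
  The factor 2π is dimensionless.

Multiplying the contributions: [1/s]
Adding exponents of each base unit: s: -1
SI base units of angular frequency: 1/s

Answer: 1/s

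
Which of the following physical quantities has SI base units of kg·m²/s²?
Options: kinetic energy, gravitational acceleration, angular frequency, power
Checking the SI base units of each option:
  kinetic energy (E = ½mv²): kg·m²/s²  ✓ matches
  gravitational acceleration (g = GM/r²): m/s²  ✗
  angular frequency (ω = 2πf): 1/s  ✗
  power (P = W/t): kg·m²/s³  ✗

Only kinetic energy has units kg·m²/s².

Answer: kinetic energy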